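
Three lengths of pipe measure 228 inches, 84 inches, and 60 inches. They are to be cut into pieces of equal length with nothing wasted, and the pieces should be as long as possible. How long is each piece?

12 inches

Each piece length must divide every original length, so the longest possible is gcd(228, 84, 60).
228 = 2^2 × 3 × 19
84 = 2^2 × 3 × 7
60 = 2^2 × 3 × 5
gcd(228, 84, 60) = 2^2 × 3 = 12.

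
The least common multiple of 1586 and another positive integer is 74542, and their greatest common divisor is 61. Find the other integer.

2867

gcd × lcm = product of the two integers, so the other integer is (61 × 74542) / 1586 = 2867.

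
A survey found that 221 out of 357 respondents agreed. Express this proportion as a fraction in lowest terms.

13/21

221 = 13 × 17
357 = 3 × 7 × 17
gcd(221, 357) = 17.
Divide numerator and denominator by 17: 221/357 = 13/21.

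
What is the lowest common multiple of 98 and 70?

98 = 2 × 7^2
70 = 2 × 5 × 7
LCM(98, 70) = 2 × 5 × 7^2 = 490.

490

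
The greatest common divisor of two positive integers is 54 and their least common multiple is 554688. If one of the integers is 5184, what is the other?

5778

For two integers, gcd × lcm = product, so the other is (54 × 554688) / 5184 = 29953152 / 5184 = 5778.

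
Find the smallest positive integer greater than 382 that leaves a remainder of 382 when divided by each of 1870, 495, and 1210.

185512

N − 382 must be a common multiple of 1870, 495, and 1210.
1870 = 2 × 5 × 11 × 17
495 = 3^2 × 5 × 11
1210 = 2 × 5 × 11^2
LCM(1870, 495, 1210) = 2 × 3^2 × 5 × 11^2 × 17 = 185130.
Smallest N > 382 is LCM + 382 = 185130 + 382 = 185512.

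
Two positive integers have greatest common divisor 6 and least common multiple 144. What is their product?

For any two positive integers, gcd × lcm = product = 6 × 144 = 864.

864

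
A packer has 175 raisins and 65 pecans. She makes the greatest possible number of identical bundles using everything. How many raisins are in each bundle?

Number of bundles = gcd(175, 65).
175 = 5^2 × 7
65 = 5 × 13
gcd(175, 65) = 5.
raisins per bundle = 175 / 5 = 35.

35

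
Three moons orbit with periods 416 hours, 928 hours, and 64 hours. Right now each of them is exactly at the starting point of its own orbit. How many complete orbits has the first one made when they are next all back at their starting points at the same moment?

58 orbits

They are all back at their starting positions together after one LCM of the periods.
416 = 2^5 × 13
928 = 2^5 × 29
64 = 2^6
LCM(416, 928, 64) = 2^6 × 13 × 29 = 24128.
Orbits for period 416: 24128 / 416 = 58.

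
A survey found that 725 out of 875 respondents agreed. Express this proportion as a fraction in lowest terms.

29/35

725 = 5^2 × 29
875 = 5^3 × 7
gcd(725, 875) = 5^2 = 25.
Divide numerator and denominator by 25: 725/875 = 29/35.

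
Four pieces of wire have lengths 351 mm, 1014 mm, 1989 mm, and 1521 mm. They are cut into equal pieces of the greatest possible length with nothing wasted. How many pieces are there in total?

125

Piece length = gcd(351, 1014, 1989, 1521).
351 = 3^3 × 13
1014 = 2 × 3 × 13^2
1989 = 3^2 × 13 × 17
1521 = 3^2 × 13^2
gcd(351, 1014, 1989, 1521) = 3 × 13 = 39.
Total pieces = 351/39 + 1014/39 + 1989/39 + 1521/39 = 9 + 26 + 51 + 39 = 125.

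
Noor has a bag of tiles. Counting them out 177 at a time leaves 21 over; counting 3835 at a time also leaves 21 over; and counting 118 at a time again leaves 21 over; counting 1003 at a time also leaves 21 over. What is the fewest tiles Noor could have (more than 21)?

391191

N − 21 must be a common multiple of 177, 3835, 118, and 1003.
177 = 3 × 59
3835 = 5 × 13 × 59
118 = 2 × 59
1003 = 17 × 59
LCM(177, 3835, 118, 1003) = 2 × 3 × 5 × 13 × 17 × 59 = 391170.
Smallest N > 21 is LCM + 21 = 391170 + 21 = 391191.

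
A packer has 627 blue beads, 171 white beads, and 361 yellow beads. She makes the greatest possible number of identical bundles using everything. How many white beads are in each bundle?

9

Number of bundles = gcd(627, 171, 361).
627 = 3 × 11 × 19
171 = 3^2 × 19
361 = 19^2
gcd(627, 171, 361) = 19.
white beads per bundle = 171 / 19 = 9.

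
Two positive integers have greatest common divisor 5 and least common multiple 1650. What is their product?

For any two positive integers, gcd × lcm = product = 5 × 1650 = 8250.

8250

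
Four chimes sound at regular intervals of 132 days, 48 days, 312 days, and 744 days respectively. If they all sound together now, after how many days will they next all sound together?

We need the least common multiple of the intervals.
132 = 2^2 × 3 × 11
48 = 2^4 × 3
312 = 2^3 × 3 × 13
744 = 2^3 × 3 × 31
LCM(132, 48, 312, 744) = 2^4 × 3 × 11 × 13 × 31 = 212784.

212784 days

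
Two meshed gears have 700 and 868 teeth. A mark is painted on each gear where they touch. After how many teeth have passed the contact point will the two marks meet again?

The first simultaneous occurrence is after LCM of the individual periods.
700 = 2^2 × 5^2 × 7
868 = 2^2 × 7 × 31
LCM(700, 868) = 2^2 × 5^2 × 7 × 31 = 21700.

21700 teeth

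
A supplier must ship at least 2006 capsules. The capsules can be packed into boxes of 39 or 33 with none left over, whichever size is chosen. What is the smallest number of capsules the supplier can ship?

2145

The number of capsules must be a common multiple of 39 and 33, so a multiple of their LCM.
39 = 3 × 13
33 = 3 × 11
LCM(39, 33) = 3 × 11 × 13 = 429.
Smallest multiple of 429 that is ≥ 2006: ⌈2006/429⌉ × 429 = 5 × 429 = 2145.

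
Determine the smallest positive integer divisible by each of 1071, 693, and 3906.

730422

1071 = 3^2 × 7 × 17
693 = 3^2 × 7 × 11
3906 = 2 × 3^2 × 7 × 31
LCM(1071, 693, 3906) = 2 × 3^2 × 7 × 11 × 17 × 31 = 730422.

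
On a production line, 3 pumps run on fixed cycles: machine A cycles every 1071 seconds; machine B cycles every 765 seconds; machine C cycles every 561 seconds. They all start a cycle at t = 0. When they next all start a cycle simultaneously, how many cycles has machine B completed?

All finish a whole number of cycles simultaneously at t = LCM of the periods.
1071 = 3^2 × 7 × 17
765 = 3^2 × 5 × 17
561 = 3 × 11 × 17
LCM(1071, 765, 561) = 3^2 × 5 × 7 × 11 × 17 = 58905.
Cycles for period 765: 58905 / 765 = 77.

77 cycles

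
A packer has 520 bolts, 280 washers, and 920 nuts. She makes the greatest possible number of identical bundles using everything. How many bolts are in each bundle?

13

Number of bundles = gcd(520, 280, 920).
520 = 2^3 × 5 × 13
280 = 2^3 × 5 × 7
920 = 2^3 × 5 × 23
gcd(520, 280, 920) = 2^3 × 5 = 40.
bolts per bundle = 520 / 40 = 13.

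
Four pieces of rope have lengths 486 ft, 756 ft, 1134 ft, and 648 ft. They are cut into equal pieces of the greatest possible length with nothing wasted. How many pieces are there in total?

Piece length = gcd(486, 756, 1134, 648).
486 = 2 × 3^5
756 = 2^2 × 3^3 × 7
1134 = 2 × 3^4 × 7
648 = 2^3 × 3^4
gcd(486, 756, 1134, 648) = 2 × 3^3 = 54.
Total pieces = 486/54 + 756/54 + 1134/54 + 648/54 = 9 + 14 + 21 + 12 = 56.

56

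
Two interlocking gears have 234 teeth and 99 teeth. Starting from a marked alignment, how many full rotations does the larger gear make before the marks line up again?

11 rotations

They are all back at their starting positions together after one LCM of the periods.
234 = 2 × 3^2 × 13
99 = 3^2 × 11
LCM(234, 99) = 2 × 3^2 × 11 × 13 = 2574.
Rotations for period 234: 2574 / 234 = 11.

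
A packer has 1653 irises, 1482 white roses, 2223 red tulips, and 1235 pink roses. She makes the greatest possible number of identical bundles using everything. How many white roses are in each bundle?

78

Number of bundles = gcd(1653, 1482, 2223, 1235).
1653 = 3 × 19 × 29
1482 = 2 × 3 × 13 × 19
2223 = 3^2 × 13 × 19
1235 = 5 × 13 × 19
gcd(1653, 1482, 2223, 1235) = 19.
white roses per bundle = 1482 / 19 = 78.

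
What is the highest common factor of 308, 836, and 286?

22

308 = 2^2 × 7 × 11
836 = 2^2 × 11 × 19
286 = 2 × 11 × 13
gcd(308, 836, 286) = 2 × 11 = 22.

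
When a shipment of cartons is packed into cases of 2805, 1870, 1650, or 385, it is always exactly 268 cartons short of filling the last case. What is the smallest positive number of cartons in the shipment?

Being 268 short of a full case of size k means N ≡ −268 (mod k), i.e. N + 268 is a multiple of each size.
2805 = 3 × 5 × 11 × 17
1870 = 2 × 5 × 11 × 17
1650 = 2 × 3 × 5^2 × 11
385 = 5 × 7 × 11
LCM(2805, 1870, 1650, 385) = 2 × 3 × 5^2 × 7 × 11 × 17 = 196350.
Smallest positive N is 196350 − 268 = 196082.

196082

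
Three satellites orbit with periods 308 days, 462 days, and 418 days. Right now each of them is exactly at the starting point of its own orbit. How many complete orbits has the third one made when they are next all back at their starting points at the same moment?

42 orbits

All finish a whole number of cycles simultaneously at t = LCM of the periods.
308 = 2^2 × 7 × 11
462 = 2 × 3 × 7 × 11
418 = 2 × 11 × 19
LCM(308, 462, 418) = 2^2 × 3 × 7 × 11 × 19 = 17556.
Orbits for period 418: 17556 / 418 = 42.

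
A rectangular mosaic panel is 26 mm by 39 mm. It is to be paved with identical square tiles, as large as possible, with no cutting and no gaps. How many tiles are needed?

Tile side = gcd(26, 39).
26 = 2 × 13
39 = 3 × 13
gcd(26, 39) = 13.
Tiles: (26/13) × (39/13) = 2 × 3 = 6.

6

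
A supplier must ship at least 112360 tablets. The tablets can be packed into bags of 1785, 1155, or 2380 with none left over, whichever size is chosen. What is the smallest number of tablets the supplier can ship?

157080

The number of tablets must be a common multiple of 1785, 1155, and 2380, so a multiple of their LCM.
1785 = 3 × 5 × 7 × 17
1155 = 3 × 5 × 7 × 11
2380 = 2^2 × 5 × 7 × 17
LCM(1785, 1155, 2380) = 2^2 × 3 × 5 × 7 × 11 × 17 = 78540.
Smallest multiple of 78540 that is ≥ 112360: ⌈112360/78540⌉ × 78540 = 2 × 78540 = 157080.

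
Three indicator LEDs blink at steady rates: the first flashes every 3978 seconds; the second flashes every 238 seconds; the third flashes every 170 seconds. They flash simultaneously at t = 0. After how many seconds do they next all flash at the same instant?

The first simultaneous occurrence is after LCM of the individual periods.
3978 = 2 × 3^2 × 13 × 17
238 = 2 × 7 × 17
170 = 2 × 5 × 17
LCM(3978, 238, 170) = 2 × 3^2 × 5 × 7 × 13 × 17 = 139230.

139230 seconds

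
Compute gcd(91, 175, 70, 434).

91 = 7 × 13
175 = 5^2 × 7
70 = 2 × 5 × 7
434 = 2 × 7 × 31
gcd(91, 175, 70, 434) = 7.

7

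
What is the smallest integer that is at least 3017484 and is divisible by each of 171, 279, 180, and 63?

The integer must be a common multiple of 171, 279, 180, and 63, so a multiple of their LCM.
171 = 3^2 × 19
279 = 3^2 × 31
180 = 2^2 × 3^2 × 5
63 = 3^2 × 7
LCM(171, 279, 180, 63) = 2^2 × 3^2 × 5 × 7 × 19 × 31 = 742140.
Smallest multiple of 742140 that is ≥ 3017484: ⌈3017484/742140⌉ × 742140 = 5 × 742140 = 3710700.

3710700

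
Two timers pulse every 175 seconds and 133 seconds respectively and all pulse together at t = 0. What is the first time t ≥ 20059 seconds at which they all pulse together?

Joint pulses occur at multiples of LCM(175, 133).
175 = 5^2 × 7
133 = 7 × 19
LCM(175, 133) = 5^2 × 7 × 19 = 3325.
Smallest multiple of 3325 that is ≥ 20059: ⌈20059/3325⌉ × 3325 = 7 × 3325 = 23275.

23275 seconds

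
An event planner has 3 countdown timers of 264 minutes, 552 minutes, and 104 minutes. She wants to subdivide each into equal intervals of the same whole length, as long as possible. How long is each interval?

The interval must divide each timer length; the longest such is the gcd.
264 = 2^3 × 3 × 11
552 = 2^3 × 3 × 23
104 = 2^3 × 13
gcd(264, 552, 104) = 2^3 = 8.

8 minutes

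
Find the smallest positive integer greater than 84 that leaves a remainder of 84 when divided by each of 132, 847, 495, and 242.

152544

N − 84 must be a common multiple of 132, 847, 495, and 242.
132 = 2^2 × 3 × 11
847 = 7 × 11^2
495 = 3^2 × 5 × 11
242 = 2 × 11^2
LCM(132, 847, 495, 242) = 2^2 × 3^2 × 5 × 7 × 11^2 = 152460.
Smallest N > 84 is LCM + 84 = 152460 + 84 = 152544.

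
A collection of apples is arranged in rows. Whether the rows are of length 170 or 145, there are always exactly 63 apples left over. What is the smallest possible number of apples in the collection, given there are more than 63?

4993

N − 63 must be a common multiple of 170 and 145.
170 = 2 × 5 × 17
145 = 5 × 29
LCM(170, 145) = 2 × 5 × 17 × 29 = 4930.
Smallest N > 63 is LCM + 63 = 4930 + 63 = 4993.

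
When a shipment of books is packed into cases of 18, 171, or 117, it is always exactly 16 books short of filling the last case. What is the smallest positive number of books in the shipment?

4430

Being 16 short of a full case of size k means N ≡ −16 (mod k), i.e. N + 16 is a multiple of each size.
18 = 2 × 3^2
171 = 3^2 × 19
117 = 3^2 × 13
LCM(18, 171, 117) = 2 × 3^2 × 13 × 19 = 4446.
Smallest positive N is 4446 − 16 = 4430.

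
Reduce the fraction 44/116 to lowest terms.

11/29

44 = 2^2 × 11
116 = 2^2 × 29
gcd(44, 116) = 2^2 = 4.
Divide numerator and denominator by 4: 44/116 = 11/29.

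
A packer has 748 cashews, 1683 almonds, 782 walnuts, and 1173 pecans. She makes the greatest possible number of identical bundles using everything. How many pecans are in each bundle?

Number of bundles = gcd(748, 1683, 782, 1173).
748 = 2^2 × 11 × 17
1683 = 3^2 × 11 × 17
782 = 2 × 17 × 23
1173 = 3 × 17 × 23
gcd(748, 1683, 782, 1173) = 17.
pecans per bundle = 1173 / 17 = 69.

69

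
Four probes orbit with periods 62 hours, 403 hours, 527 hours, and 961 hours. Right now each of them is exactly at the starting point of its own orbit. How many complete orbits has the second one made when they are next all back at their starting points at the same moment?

1054 orbits

The first common completion time is the LCM of the periods.
62 = 2 × 31
403 = 13 × 31
527 = 17 × 31
961 = 31^2
LCM(62, 403, 527, 961) = 2 × 13 × 17 × 31^2 = 424762.
Orbits for period 403: 424762 / 403 = 1054.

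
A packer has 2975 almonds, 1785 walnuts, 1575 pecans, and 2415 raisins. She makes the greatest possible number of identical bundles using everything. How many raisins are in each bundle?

69

Number of bundles = gcd(2975, 1785, 1575, 2415).
2975 = 5^2 × 7 × 17
1785 = 3 × 5 × 7 × 17
1575 = 3^2 × 5^2 × 7
2415 = 3 × 5 × 7 × 23
gcd(2975, 1785, 1575, 2415) = 5 × 7 = 35.
raisins per bundle = 2415 / 35 = 69.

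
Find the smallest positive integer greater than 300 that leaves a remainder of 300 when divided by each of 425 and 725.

12625

N − 300 must be a common multiple of 425 and 725.
425 = 5^2 × 17
725 = 5^2 × 29
LCM(425, 725) = 5^2 × 17 × 29 = 12325.
Smallest N > 300 is LCM + 300 = 12325 + 300 = 12625.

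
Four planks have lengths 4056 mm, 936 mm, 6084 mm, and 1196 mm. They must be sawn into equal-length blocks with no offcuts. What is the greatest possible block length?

52 mm

The block length must divide every plank, so the greatest is gcd(4056, 936, 6084, 1196).
4056 = 2^3 × 3 × 13^2
936 = 2^3 × 3^2 × 13
6084 = 2^2 × 3^2 × 13^2
1196 = 2^2 × 13 × 23
gcd(4056, 936, 6084, 1196) = 2^2 × 13 = 52.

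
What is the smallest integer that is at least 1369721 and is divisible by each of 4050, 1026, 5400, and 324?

1539000

The integer must be a common multiple of 4050, 1026, 5400, and 324, so a multiple of their LCM.
4050 = 2 × 3^4 × 5^2
1026 = 2 × 3^3 × 19
5400 = 2^3 × 3^3 × 5^2
324 = 2^2 × 3^4
LCM(4050, 1026, 5400, 324) = 2^3 × 3^4 × 5^2 × 19 = 307800.
Smallest multiple of 307800 that is ≥ 1369721: ⌈1369721/307800⌉ × 307800 = 5 × 307800 = 1539000.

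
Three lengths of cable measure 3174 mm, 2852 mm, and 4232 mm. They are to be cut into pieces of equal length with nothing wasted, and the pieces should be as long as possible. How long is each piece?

Each piece length must divide every original length, so the longest possible is gcd(3174, 2852, 4232).
3174 = 2 × 3 × 23^2
2852 = 2^2 × 23 × 31
4232 = 2^3 × 23^2
gcd(3174, 2852, 4232) = 2 × 23 = 46.

46 mm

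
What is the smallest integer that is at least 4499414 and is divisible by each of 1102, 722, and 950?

The integer must be a common multiple of 1102, 722, and 950, so a multiple of their LCM.
1102 = 2 × 19 × 29
722 = 2 × 19^2
950 = 2 × 5^2 × 19
LCM(1102, 722, 950) = 2 × 5^2 × 19^2 × 29 = 523450.
Smallest multiple of 523450 that is ≥ 4499414: ⌈4499414/523450⌉ × 523450 = 9 × 523450 = 4711050.

4711050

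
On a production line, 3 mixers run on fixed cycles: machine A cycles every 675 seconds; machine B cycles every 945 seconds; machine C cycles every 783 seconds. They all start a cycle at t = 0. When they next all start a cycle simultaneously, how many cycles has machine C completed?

175 cycles

They are all back at their starting positions together after one LCM of the periods.
675 = 3^3 × 5^2
945 = 3^3 × 5 × 7
783 = 3^3 × 29
LCM(675, 945, 783) = 3^3 × 5^2 × 7 × 29 = 137025.
Cycles for period 783: 137025 / 783 = 175.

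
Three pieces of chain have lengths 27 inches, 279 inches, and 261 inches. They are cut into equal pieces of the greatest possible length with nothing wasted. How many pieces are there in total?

Piece length = gcd(27, 279, 261).
27 = 3^3
279 = 3^2 × 31
261 = 3^2 × 29
gcd(27, 279, 261) = 3^2 = 9.
Total pieces = 27/9 + 279/9 + 261/9 = 3 + 31 + 29 = 63.

63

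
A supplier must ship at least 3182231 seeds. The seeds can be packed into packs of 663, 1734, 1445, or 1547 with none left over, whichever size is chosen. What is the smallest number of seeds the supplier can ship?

The number of seeds must be a common multiple of 663, 1734, 1445, and 1547, so a multiple of their LCM.
663 = 3 × 13 × 17
1734 = 2 × 3 × 17^2
1445 = 5 × 17^2
1547 = 7 × 13 × 17
LCM(663, 1734, 1445, 1547) = 2 × 3 × 5 × 7 × 13 × 17^2 = 788970.
Smallest multiple of 788970 that is ≥ 3182231: ⌈3182231/788970⌉ × 788970 = 5 × 788970 = 3944850.

3944850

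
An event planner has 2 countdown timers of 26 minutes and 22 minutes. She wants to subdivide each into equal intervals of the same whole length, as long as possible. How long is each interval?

2 minutes

The interval must divide each timer length; the longest such is the gcd.
26 = 2 × 13
22 = 2 × 11
gcd(26, 22) = 2.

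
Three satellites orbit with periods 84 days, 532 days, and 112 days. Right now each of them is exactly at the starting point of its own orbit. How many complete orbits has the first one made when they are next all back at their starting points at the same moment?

76 orbits

All finish a whole number of cycles simultaneously at t = LCM of the periods.
84 = 2^2 × 3 × 7
532 = 2^2 × 7 × 19
112 = 2^4 × 7
LCM(84, 532, 112) = 2^4 × 3 × 7 × 19 = 6384.
Orbits for period 84: 6384 / 84 = 76.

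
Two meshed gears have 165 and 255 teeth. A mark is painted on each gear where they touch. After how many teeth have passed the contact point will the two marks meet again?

2805 teeth

They coincide at every common multiple of the periods; the first is the LCM.
165 = 3 × 5 × 11
255 = 3 × 5 × 17
LCM(165, 255) = 3 × 5 × 11 × 17 = 2805.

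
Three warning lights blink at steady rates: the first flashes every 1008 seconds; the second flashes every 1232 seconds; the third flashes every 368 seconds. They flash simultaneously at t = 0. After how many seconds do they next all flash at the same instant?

255024 seconds

We need the least common multiple of the intervals.
1008 = 2^4 × 3^2 × 7
1232 = 2^4 × 7 × 11
368 = 2^4 × 23
LCM(1008, 1232, 368) = 2^4 × 3^2 × 7 × 11 × 23 = 255024.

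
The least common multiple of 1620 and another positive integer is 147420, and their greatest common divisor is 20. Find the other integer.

1820

gcd × lcm = product of the two integers, so the other integer is (20 × 147420) / 1620 = 1820.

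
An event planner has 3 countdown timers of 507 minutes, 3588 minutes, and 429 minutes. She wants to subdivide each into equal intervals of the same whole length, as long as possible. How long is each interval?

39 minutes

The interval must divide each timer length; the longest such is the gcd.
507 = 3 × 13^2
3588 = 2^2 × 3 × 13 × 23
429 = 3 × 11 × 13
gcd(507, 3588, 429) = 3 × 13 = 39.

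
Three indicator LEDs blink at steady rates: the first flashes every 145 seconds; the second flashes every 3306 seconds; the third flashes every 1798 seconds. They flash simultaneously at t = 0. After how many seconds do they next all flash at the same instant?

The first simultaneous occurrence is after LCM of the individual periods.
145 = 5 × 29
3306 = 2 × 3 × 19 × 29
1798 = 2 × 29 × 31
LCM(145, 3306, 1798) = 2 × 3 × 5 × 19 × 29 × 31 = 512430.

512430 seconds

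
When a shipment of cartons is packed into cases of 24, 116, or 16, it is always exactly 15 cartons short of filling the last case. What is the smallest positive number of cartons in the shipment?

1377

Being 15 short of a full case of size k means N ≡ −15 (mod k), i.e. N + 15 is a multiple of each size.
24 = 2^3 × 3
116 = 2^2 × 29
16 = 2^4
LCM(24, 116, 16) = 2^4 × 3 × 29 = 1392.
Smallest positive N is 1392 − 15 = 1377.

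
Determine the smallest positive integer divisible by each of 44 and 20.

44 = 2^2 × 11
20 = 2^2 × 5
LCM(44, 20) = 2^2 × 5 × 11 = 220.

220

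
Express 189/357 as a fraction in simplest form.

9/17

189 = 3^3 × 7
357 = 3 × 7 × 17
gcd(189, 357) = 3 × 7 = 21.
Divide numerator and denominator by 21: 189/357 = 9/17.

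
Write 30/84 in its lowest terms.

30 = 2 × 3 × 5
84 = 2^2 × 3 × 7
gcd(30, 84) = 2 × 3 = 6.
Divide numerator and denominator by 6: 30/84 = 5/14.

5/14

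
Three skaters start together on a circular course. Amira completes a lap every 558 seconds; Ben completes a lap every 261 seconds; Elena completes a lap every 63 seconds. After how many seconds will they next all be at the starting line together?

We need the least common multiple of the intervals.
558 = 2 × 3^2 × 31
261 = 3^2 × 29
63 = 3^2 × 7
LCM(558, 261, 63) = 2 × 3^2 × 7 × 29 × 31 = 113274.

113274 seconds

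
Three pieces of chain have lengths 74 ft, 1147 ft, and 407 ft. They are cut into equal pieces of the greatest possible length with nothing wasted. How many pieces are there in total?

44

Piece length = gcd(74, 1147, 407).
74 = 2 × 37
1147 = 31 × 37
407 = 11 × 37
gcd(74, 1147, 407) = 37.
Total pieces = 74/37 + 1147/37 + 407/37 = 2 + 31 + 11 = 44.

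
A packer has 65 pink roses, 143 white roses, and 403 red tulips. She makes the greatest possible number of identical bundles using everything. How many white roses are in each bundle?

11

Number of bundles = gcd(65, 143, 403).
65 = 5 × 13
143 = 11 × 13
403 = 13 × 31
gcd(65, 143, 403) = 13.
white roses per bundle = 143 / 13 = 11.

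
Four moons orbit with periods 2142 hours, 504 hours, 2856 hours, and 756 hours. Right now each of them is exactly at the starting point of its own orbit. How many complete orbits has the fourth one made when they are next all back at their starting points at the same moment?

34 orbits

All finish a whole number of cycles simultaneously at t = LCM of the periods.
2142 = 2 × 3^2 × 7 × 17
504 = 2^3 × 3^2 × 7
2856 = 2^3 × 3 × 7 × 17
756 = 2^2 × 3^3 × 7
LCM(2142, 504, 2856, 756) = 2^3 × 3^3 × 7 × 17 = 25704.
Orbits for period 756: 25704 / 756 = 34.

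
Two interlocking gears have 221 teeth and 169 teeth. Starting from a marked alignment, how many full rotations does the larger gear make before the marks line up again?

13 rotations

The first common completion time is the LCM of the periods.
221 = 13 × 17
169 = 13^2
LCM(221, 169) = 13^2 × 17 = 2873.
Rotations for period 221: 2873 / 221 = 13.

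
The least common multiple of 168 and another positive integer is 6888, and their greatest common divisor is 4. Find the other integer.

164

gcd × lcm = product of the two integers, so the other integer is (4 × 6888) / 168 = 164.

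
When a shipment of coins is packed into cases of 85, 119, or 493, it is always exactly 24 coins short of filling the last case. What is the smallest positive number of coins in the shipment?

17231

Being 24 short of a full case of size k means N ≡ −24 (mod k), i.e. N + 24 is a multiple of each size.
85 = 5 × 17
119 = 7 × 17
493 = 17 × 29
LCM(85, 119, 493) = 5 × 7 × 17 × 29 = 17255.
Smallest positive N is 17255 − 24 = 17231.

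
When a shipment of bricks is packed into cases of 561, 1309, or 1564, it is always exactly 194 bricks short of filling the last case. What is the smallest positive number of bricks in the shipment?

Being 194 short of a full case of size k means N ≡ −194 (mod k), i.e. N + 194 is a multiple of each size.
561 = 3 × 11 × 17
1309 = 7 × 11 × 17
1564 = 2^2 × 17 × 23
LCM(561, 1309, 1564) = 2^2 × 3 × 7 × 11 × 17 × 23 = 361284.
Smallest positive N is 361284 − 194 = 361090.

361090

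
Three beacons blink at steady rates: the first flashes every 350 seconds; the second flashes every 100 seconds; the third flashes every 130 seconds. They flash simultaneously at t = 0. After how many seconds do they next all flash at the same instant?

9100 seconds

They coincide at every common multiple of the periods; the first is the LCM.
350 = 2 × 5^2 × 7
100 = 2^2 × 5^2
130 = 2 × 5 × 13
LCM(350, 100, 130) = 2^2 × 5^2 × 7 × 13 = 9100.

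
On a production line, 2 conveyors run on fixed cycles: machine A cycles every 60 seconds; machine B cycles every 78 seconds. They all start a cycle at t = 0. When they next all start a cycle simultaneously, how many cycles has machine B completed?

10 cycles

The first common completion time is the LCM of the periods.
60 = 2^2 × 3 × 5
78 = 2 × 3 × 13
LCM(60, 78) = 2^2 × 3 × 5 × 13 = 780.
Cycles for period 78: 780 / 78 = 10.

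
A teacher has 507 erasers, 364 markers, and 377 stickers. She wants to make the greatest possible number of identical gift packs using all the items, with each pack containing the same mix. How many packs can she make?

13 packs

The pack count must divide each quantity, so the greatest is gcd(507, 364, 377).
507 = 3 × 13^2
364 = 2^2 × 7 × 13
377 = 13 × 29
gcd(507, 364, 377) = 13.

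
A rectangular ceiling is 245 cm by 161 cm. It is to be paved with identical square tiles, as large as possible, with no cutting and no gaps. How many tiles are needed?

Tile side = gcd(245, 161).
245 = 5 × 7^2
161 = 7 × 23
gcd(245, 161) = 7.
Tiles: (245/7) × (161/7) = 35 × 23 = 805.

805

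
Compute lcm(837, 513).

837 = 3^3 × 31
513 = 3^3 × 19
LCM(837, 513) = 3^3 × 19 × 31 = 15903.

15903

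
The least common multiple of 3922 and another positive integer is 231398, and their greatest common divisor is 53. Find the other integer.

3127

gcd × lcm = product of the two integers, so the other integer is (53 × 231398) / 3922 = 3127.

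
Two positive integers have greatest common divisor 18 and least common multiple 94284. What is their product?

For any two positive integers, gcd × lcm = product = 18 × 94284 = 1697112.

1697112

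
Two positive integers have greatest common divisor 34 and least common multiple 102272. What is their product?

For any two positive integers, gcd × lcm = product = 34 × 102272 = 3477248.

3477248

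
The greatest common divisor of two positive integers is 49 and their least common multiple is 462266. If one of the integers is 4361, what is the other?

5194

For two integers, gcd × lcm = product, so the other is (49 × 462266) / 4361 = 22651034 / 4361 = 5194.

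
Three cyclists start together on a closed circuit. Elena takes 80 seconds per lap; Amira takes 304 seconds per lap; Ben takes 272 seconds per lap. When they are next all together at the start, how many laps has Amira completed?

85 laps

All finish a whole number of cycles simultaneously at t = LCM of the periods.
80 = 2^4 × 5
304 = 2^4 × 19
272 = 2^4 × 17
LCM(80, 304, 272) = 2^4 × 5 × 17 × 19 = 25840.
Laps for period 304: 25840 / 304 = 85.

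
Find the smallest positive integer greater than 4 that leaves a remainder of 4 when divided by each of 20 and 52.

264

N − 4 must be a common multiple of 20 and 52.
20 = 2^2 × 5
52 = 2^2 × 13
LCM(20, 52) = 2^2 × 5 × 13 = 260.
Smallest N > 4 is LCM + 4 = 260 + 4 = 264.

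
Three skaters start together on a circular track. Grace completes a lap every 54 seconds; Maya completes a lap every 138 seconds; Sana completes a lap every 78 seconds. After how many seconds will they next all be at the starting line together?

The first simultaneous occurrence is after LCM of the individual periods.
54 = 2 × 3^3
138 = 2 × 3 × 23
78 = 2 × 3 × 13
LCM(54, 138, 78) = 2 × 3^3 × 13 × 23 = 16146.

16146 seconds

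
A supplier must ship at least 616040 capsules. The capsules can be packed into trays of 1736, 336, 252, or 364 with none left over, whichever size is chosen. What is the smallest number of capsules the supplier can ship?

812448

The number of capsules must be a common multiple of 1736, 336, 252, and 364, so a multiple of their LCM.
1736 = 2^3 × 7 × 31
336 = 2^4 × 3 × 7
252 = 2^2 × 3^2 × 7
364 = 2^2 × 7 × 13
LCM(1736, 336, 252, 364) = 2^4 × 3^2 × 7 × 13 × 31 = 406224.
Smallest multiple of 406224 that is ≥ 616040: ⌈616040/406224⌉ × 406224 = 2 × 406224 = 812448.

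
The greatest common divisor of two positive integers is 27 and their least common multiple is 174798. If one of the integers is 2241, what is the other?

2106

For two integers, gcd × lcm = product, so the other is (27 × 174798) / 2241 = 4719546 / 2241 = 2106.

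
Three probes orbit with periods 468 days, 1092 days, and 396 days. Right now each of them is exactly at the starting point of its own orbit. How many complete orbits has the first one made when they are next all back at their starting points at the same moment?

77 orbits

The first common completion time is the LCM of the periods.
468 = 2^2 × 3^2 × 13
1092 = 2^2 × 3 × 7 × 13
396 = 2^2 × 3^2 × 11
LCM(468, 1092, 396) = 2^2 × 3^2 × 7 × 11 × 13 = 36036.
Orbits for period 468: 36036 / 468 = 77.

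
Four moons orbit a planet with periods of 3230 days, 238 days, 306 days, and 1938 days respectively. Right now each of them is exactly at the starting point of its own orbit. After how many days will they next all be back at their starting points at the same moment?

203490 days

They coincide at every common multiple of the periods; the first is the LCM.
3230 = 2 × 5 × 17 × 19
238 = 2 × 7 × 17
306 = 2 × 3^2 × 17
1938 = 2 × 3 × 17 × 19
LCM(3230, 238, 306, 1938) = 2 × 3^2 × 5 × 7 × 17 × 19 = 203490.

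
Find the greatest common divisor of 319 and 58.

29

319 = 11 × 29
58 = 2 × 29
gcd(319, 58) = 29.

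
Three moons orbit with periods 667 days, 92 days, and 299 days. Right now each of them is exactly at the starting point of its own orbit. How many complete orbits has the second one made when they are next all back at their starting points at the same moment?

All finish a whole number of cycles simultaneously at t = LCM of the periods.
667 = 23 × 29
92 = 2^2 × 23
299 = 13 × 23
LCM(667, 92, 299) = 2^2 × 13 × 23 × 29 = 34684.
Orbits for period 92: 34684 / 92 = 377.

377 orbits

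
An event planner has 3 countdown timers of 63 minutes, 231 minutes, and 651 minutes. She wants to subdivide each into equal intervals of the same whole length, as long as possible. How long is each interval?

The interval must divide each timer length; the longest such is the gcd.
63 = 3^2 × 7
231 = 3 × 7 × 11
651 = 3 × 7 × 31
gcd(63, 231, 651) = 3 × 7 = 21.

21 minutes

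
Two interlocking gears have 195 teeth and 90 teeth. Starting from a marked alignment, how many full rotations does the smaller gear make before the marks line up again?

The first common completion time is the LCM of the periods.
195 = 3 × 5 × 13
90 = 2 × 3^2 × 5
LCM(195, 90) = 2 × 3^2 × 5 × 13 = 1170.
Rotations for period 90: 1170 / 90 = 13.

13 rotations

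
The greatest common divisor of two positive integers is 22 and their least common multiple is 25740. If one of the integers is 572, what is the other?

990

For two integers, gcd × lcm = product, so the other is (22 × 25740) / 572 = 566280 / 572 = 990.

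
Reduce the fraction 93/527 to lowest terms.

3/17

93 = 3 × 31
527 = 17 × 31
gcd(93, 527) = 31.
Divide numerator and denominator by 31: 93/527 = 3/17.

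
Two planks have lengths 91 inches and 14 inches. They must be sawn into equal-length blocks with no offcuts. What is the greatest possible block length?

7 inches

The block length must divide every plank, so the greatest is gcd(91, 14).
91 = 7 × 13
14 = 2 × 7
gcd(91, 14) = 7.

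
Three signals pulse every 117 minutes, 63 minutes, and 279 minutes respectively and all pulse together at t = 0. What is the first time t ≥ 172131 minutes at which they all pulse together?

177723 minutes

Joint pulses occur at multiples of LCM(117, 63, 279).
117 = 3^2 × 13
63 = 3^2 × 7
279 = 3^2 × 31
LCM(117, 63, 279) = 3^2 × 7 × 13 × 31 = 25389.
Smallest multiple of 25389 that is ≥ 172131: ⌈172131/25389⌉ × 25389 = 7 × 25389 = 177723.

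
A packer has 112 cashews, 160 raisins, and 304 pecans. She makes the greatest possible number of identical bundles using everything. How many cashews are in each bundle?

7

Number of bundles = gcd(112, 160, 304).
112 = 2^4 × 7
160 = 2^5 × 5
304 = 2^4 × 19
gcd(112, 160, 304) = 2^4 = 16.
cashews per bundle = 112 / 16 = 7.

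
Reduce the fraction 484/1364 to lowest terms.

484 = 2^2 × 11^2
1364 = 2^2 × 11 × 31
gcd(484, 1364) = 2^2 × 11 = 44.
Divide numerator and denominator by 44: 484/1364 = 11/31.

11/31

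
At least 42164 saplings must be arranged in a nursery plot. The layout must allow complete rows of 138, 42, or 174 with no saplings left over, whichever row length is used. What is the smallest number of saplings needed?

The number of saplings must be a common multiple of 138, 42, and 174, so a multiple of their LCM.
138 = 2 × 3 × 23
42 = 2 × 3 × 7
174 = 2 × 3 × 29
LCM(138, 42, 174) = 2 × 3 × 7 × 23 × 29 = 28014.
Smallest multiple of 28014 that is ≥ 42164: ⌈42164/28014⌉ × 28014 = 2 × 28014 = 56028.

56028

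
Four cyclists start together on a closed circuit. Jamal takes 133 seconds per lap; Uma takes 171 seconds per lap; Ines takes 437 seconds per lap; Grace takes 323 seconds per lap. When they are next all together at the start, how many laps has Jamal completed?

The first common completion time is the LCM of the periods.
133 = 7 × 19
171 = 3^2 × 19
437 = 19 × 23
323 = 17 × 19
LCM(133, 171, 437, 323) = 3^2 × 7 × 17 × 19 × 23 = 468027.
Laps for period 133: 468027 / 133 = 3519.

3519 laps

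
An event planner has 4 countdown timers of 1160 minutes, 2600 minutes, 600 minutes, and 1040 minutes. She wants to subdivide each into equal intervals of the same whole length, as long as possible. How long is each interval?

40 minutes

The interval must divide each timer length; the longest such is the gcd.
1160 = 2^3 × 5 × 29
2600 = 2^3 × 5^2 × 13
600 = 2^3 × 3 × 5^2
1040 = 2^4 × 5 × 13
gcd(1160, 2600, 600, 1040) = 2^3 × 5 = 40.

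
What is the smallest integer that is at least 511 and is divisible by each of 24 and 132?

528

The integer must be a common multiple of 24 and 132, so a multiple of their LCM.
24 = 2^3 × 3
132 = 2^2 × 3 × 11
LCM(24, 132) = 2^3 × 3 × 11 = 264.
Smallest multiple of 264 that is ≥ 511: ⌈511/264⌉ × 264 = 2 × 264 = 528.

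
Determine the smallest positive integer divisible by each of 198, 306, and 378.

198 = 2 × 3^2 × 11
306 = 2 × 3^2 × 17
378 = 2 × 3^3 × 7
LCM(198, 306, 378) = 2 × 3^3 × 7 × 11 × 17 = 70686.

70686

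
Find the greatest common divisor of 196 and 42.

14

196 = 2^2 × 7^2
42 = 2 × 3 × 7
gcd(196, 42) = 2 × 7 = 14.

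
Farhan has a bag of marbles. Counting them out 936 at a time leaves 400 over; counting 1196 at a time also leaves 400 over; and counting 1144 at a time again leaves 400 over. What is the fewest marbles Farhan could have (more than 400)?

237208

N − 400 must be a common multiple of 936, 1196, and 1144.
936 = 2^3 × 3^2 × 13
1196 = 2^2 × 13 × 23
1144 = 2^3 × 11 × 13
LCM(936, 1196, 1144) = 2^3 × 3^2 × 11 × 13 × 23 = 236808.
Smallest N > 400 is LCM + 400 = 236808 + 400 = 237208.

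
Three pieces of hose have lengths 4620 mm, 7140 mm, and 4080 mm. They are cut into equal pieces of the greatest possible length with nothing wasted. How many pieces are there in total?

264

Piece length = gcd(4620, 7140, 4080).
4620 = 2^2 × 3 × 5 × 7 × 11
7140 = 2^2 × 3 × 5 × 7 × 17
4080 = 2^4 × 3 × 5 × 17
gcd(4620, 7140, 4080) = 2^2 × 3 × 5 = 60.
Total pieces = 4620/60 + 7140/60 + 4080/60 = 77 + 119 + 68 = 264.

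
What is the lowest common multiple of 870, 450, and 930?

404550

870 = 2 × 3 × 5 × 29
450 = 2 × 3^2 × 5^2
930 = 2 × 3 × 5 × 31
LCM(870, 450, 930) = 2 × 3^2 × 5^2 × 29 × 31 = 404550.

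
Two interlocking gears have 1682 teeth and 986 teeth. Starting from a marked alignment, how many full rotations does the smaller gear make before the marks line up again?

29 rotations

All finish a whole number of cycles simultaneously at t = LCM of the periods.
1682 = 2 × 29^2
986 = 2 × 17 × 29
LCM(1682, 986) = 2 × 17 × 29^2 = 28594.
Rotations for period 986: 28594 / 986 = 29.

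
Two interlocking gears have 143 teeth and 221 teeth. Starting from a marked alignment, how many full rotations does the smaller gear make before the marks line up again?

They are all back at their starting positions together after one LCM of the periods.
143 = 11 × 13
221 = 13 × 17
LCM(143, 221) = 11 × 13 × 17 = 2431.
Rotations for period 143: 2431 / 143 = 17.

17 rotations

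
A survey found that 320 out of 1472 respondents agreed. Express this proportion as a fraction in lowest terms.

5/23

320 = 2^6 × 5
1472 = 2^6 × 23
gcd(320, 1472) = 2^6 = 64.
Divide numerator and denominator by 64: 320/1472 = 5/23.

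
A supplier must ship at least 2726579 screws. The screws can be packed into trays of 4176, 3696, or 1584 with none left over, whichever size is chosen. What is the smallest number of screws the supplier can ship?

The number of screws must be a common multiple of 4176, 3696, and 1584, so a multiple of their LCM.
4176 = 2^4 × 3^2 × 29
3696 = 2^4 × 3 × 7 × 11
1584 = 2^4 × 3^2 × 11
LCM(4176, 3696, 1584) = 2^4 × 3^2 × 7 × 11 × 29 = 321552.
Smallest multiple of 321552 that is ≥ 2726579: ⌈2726579/321552⌉ × 321552 = 9 × 321552 = 2893968.

2893968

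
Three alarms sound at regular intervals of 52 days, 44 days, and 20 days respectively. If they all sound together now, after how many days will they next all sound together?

2860 days

They coincide at every common multiple of the periods; the first is the LCM.
52 = 2^2 × 13
44 = 2^2 × 11
20 = 2^2 × 5
LCM(52, 44, 20) = 2^2 × 5 × 11 × 13 = 2860.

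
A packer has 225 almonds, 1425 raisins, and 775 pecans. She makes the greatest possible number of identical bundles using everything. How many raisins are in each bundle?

Number of bundles = gcd(225, 1425, 775).
225 = 3^2 × 5^2
1425 = 3 × 5^2 × 19
775 = 5^2 × 31
gcd(225, 1425, 775) = 5^2 = 25.
raisins per bundle = 1425 / 25 = 57.

57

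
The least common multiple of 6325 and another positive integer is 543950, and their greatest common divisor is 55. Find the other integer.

gcd × lcm = product of the two integers, so the other integer is (55 × 543950) / 6325 = 4730.

4730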